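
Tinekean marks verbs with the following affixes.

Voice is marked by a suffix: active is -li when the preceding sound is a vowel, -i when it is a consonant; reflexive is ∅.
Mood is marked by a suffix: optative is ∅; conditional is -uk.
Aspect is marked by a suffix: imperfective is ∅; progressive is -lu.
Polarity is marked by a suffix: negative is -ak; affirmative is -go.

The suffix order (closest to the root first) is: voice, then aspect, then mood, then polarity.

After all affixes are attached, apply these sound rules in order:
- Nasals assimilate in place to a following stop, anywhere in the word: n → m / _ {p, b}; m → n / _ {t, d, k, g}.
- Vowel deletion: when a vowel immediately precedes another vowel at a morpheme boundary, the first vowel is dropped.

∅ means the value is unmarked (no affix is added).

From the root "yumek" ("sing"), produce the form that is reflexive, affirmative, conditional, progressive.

voice = reflexive: zero marking, form stays yumek.
Attach aspect progressive -lu → yumeklu.
Attach mood conditional -uk → yumekluuk.
Attach polarity affirmative -go → yumekluukgo.
Nasal assimilation: no change.
Apply vowel deletion: yumekluukgo → yumeklukgo.

yumeklukgo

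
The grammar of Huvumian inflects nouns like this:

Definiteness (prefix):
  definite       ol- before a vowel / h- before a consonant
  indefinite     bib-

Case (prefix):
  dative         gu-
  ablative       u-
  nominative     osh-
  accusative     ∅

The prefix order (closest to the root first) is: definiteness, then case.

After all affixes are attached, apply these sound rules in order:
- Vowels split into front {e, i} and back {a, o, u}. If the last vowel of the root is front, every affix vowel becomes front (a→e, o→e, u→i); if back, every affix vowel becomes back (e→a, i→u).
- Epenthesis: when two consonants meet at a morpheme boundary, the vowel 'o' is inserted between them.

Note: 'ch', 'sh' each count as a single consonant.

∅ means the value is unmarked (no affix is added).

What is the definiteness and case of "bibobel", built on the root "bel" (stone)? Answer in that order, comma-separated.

indefinite, accusative

Segment: bib-bel.
definiteness: bib- → indefinite.
case: ∅ → accusative.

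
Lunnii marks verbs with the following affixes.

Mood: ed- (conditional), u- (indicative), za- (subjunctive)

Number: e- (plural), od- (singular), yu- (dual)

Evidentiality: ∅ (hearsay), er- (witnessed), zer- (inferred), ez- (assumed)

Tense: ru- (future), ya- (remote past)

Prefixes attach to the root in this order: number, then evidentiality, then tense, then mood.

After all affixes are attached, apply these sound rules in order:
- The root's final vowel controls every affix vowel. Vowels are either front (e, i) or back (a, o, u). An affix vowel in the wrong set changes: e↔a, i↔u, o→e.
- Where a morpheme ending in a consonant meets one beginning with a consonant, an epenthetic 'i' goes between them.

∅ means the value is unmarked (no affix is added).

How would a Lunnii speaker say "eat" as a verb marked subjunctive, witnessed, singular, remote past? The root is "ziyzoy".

Attach number singular od- → odziyzoy.
Attach evidentiality witnessed er- → erodziyzoy.
Attach tense remote past ya- → yaerodziyzoy.
Attach mood subjunctive za- → zayaerodziyzoy.
Apply vowel harmony: zayaerodziyzoy → zayaarodziyzoy.
Apply epenthesis: zayaarodziyzoy → zayaarodiziyzoy.

zayaarodiziyzoy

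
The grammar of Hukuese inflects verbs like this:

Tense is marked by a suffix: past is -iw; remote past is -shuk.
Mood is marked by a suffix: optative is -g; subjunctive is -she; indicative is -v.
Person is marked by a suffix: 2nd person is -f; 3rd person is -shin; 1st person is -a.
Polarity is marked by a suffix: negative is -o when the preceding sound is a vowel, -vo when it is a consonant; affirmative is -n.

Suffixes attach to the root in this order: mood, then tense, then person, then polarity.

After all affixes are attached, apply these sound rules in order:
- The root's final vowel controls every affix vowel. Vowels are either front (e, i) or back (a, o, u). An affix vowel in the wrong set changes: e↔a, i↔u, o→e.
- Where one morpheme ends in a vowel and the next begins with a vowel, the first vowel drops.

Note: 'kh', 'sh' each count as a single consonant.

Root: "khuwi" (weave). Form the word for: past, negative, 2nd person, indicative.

khuwiviwfve

Attach mood indicative -v → khuwiv.
Attach tense past -iw → khuwiviw.
Attach person 2nd person -f → khuwiviwf.
Attach polarity negative -vo (after consonant 'f') → khuwiviwfvo.
Apply vowel harmony: khuwiviwfvo → khuwiviwfve.
Vowel deletion: no change.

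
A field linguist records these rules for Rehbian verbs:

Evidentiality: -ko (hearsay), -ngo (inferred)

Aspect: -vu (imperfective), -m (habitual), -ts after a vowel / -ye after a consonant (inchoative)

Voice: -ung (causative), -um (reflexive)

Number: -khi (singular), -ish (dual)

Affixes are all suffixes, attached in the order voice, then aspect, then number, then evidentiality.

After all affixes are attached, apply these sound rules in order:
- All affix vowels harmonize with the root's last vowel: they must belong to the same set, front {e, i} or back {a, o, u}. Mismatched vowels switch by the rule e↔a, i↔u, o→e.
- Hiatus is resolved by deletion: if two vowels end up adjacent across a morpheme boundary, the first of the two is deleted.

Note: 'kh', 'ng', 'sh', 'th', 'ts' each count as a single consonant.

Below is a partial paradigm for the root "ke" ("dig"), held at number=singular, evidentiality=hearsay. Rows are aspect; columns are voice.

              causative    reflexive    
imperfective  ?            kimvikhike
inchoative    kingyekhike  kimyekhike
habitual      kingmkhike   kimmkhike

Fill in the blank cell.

kingvikhike

Attach voice causative -ung → keung.
Attach aspect imperfective -vu → keungvu.
Attach number singular -khi → keungvukhi.
Attach evidentiality hearsay -ko → keungvukhiko.
Apply vowel harmony: keungvukhiko → keingvikhike.
Apply vowel deletion: keingvikhike → kingvikhike.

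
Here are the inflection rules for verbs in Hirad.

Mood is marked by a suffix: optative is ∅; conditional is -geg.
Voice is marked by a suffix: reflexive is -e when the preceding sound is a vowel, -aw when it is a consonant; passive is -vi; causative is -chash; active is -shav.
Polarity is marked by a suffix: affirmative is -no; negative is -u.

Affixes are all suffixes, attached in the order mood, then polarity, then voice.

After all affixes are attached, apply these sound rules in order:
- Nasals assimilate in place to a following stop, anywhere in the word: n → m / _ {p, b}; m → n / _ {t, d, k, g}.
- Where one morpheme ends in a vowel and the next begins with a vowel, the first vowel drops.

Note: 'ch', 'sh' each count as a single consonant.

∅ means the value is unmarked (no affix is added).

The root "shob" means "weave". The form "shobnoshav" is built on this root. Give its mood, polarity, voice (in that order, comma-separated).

Segment: shob-no-shav.
mood: ∅ → optative.
polarity: -no → affirmative.
voice: -shav → active.

optative, affirmative, active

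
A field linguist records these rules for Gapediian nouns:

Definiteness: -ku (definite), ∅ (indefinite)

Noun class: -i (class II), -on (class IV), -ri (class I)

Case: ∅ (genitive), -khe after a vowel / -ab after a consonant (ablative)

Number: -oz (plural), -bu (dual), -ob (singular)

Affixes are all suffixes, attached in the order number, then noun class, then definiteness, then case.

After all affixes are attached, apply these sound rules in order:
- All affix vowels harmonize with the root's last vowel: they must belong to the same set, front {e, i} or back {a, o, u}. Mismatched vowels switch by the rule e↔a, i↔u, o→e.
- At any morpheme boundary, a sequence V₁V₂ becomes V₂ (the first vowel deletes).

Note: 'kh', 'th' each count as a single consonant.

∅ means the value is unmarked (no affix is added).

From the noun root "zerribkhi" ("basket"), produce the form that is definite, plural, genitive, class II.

Attach number plural -oz → zerribkhioz.
Attach noun class class II -i → zerribkhiozi.
Attach definiteness definite -ku → zerribkhioziku.
case = genitive: zero marking, form stays zerribkhioziku.
Apply vowel harmony: zerribkhioziku → zerribkhieziki.
Apply vowel deletion: zerribkhieziki → zerribkheziki.

zerribkheziki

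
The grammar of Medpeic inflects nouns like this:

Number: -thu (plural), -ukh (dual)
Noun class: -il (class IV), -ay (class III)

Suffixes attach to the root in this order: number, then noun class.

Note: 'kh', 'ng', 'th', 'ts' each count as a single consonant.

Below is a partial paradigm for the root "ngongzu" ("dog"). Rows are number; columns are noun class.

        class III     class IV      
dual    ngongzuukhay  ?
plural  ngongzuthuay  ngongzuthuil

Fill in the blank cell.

Attach number dual -ukh → ngongzuukh.
Attach noun class class IV -il → ngongzuukhil.

ngongzuukhil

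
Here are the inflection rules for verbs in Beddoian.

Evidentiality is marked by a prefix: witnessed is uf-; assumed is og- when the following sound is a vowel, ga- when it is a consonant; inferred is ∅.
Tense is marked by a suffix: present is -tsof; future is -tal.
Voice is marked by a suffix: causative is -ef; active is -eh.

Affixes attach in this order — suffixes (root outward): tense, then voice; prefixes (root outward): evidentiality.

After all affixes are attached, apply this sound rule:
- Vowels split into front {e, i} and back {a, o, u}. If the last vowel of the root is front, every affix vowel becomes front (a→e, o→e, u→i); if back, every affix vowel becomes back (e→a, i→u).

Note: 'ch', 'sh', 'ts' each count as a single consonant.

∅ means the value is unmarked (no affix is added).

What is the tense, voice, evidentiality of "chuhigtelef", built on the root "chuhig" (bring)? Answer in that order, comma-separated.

Segment: chuhig-tal-ef.
tense: -tal → future.
voice: -ef → causative.
evidentiality: ∅ → inferred.

future, causative, inferred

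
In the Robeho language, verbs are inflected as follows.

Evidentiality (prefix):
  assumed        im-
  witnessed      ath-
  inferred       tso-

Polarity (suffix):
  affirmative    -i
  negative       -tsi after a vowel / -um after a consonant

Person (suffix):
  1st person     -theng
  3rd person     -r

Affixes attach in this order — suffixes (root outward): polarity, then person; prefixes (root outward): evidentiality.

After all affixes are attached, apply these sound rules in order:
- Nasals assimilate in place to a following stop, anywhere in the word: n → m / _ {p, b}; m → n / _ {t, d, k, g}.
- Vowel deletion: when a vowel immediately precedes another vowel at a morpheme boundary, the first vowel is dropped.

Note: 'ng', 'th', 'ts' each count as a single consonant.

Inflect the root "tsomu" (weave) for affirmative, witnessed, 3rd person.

athtsomir

Attach evidentiality witnessed ath- → athtsomu.
Attach polarity affirmative -i → athtsomui.
Attach person 3rd person -r → athtsomuir.
Nasal assimilation: no change.
Apply vowel deletion: athtsomuir → athtsomir.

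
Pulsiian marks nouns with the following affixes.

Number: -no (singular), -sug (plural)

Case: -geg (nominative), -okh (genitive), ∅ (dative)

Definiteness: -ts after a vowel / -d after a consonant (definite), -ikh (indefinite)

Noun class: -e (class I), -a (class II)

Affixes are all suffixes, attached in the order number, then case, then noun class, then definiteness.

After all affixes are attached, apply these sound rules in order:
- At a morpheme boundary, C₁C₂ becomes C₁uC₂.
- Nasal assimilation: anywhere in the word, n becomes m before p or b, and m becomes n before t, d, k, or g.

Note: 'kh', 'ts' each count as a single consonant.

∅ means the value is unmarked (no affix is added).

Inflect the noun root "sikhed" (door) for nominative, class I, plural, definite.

Attach number plural -sug → sikhedsug.
Attach case nominative -geg → sikhedsuggeg.
Attach noun class class I -e → sikhedsuggege.
Attach definiteness definite -ts (after vowel 'e') → sikhedsuggegets.
Apply epenthesis: sikhedsuggegets → sikhedusugugegets.
Nasal assimilation: no change.

sikhedusugugegets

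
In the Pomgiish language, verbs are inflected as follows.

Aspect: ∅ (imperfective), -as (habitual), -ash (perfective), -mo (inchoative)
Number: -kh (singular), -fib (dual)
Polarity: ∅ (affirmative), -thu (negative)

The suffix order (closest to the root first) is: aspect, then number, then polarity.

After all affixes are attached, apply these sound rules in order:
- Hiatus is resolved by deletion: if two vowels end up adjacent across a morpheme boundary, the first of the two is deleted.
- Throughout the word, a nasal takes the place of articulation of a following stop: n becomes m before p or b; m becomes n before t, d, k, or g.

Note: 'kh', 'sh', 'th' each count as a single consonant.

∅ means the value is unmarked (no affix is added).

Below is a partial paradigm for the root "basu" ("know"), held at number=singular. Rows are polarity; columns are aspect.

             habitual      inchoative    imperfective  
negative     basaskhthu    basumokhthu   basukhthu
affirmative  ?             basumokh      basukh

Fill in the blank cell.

Attach aspect habitual -as → basuas.
Attach number singular -kh → basuaskh.
polarity = affirmative: zero marking, form stays basuaskh.
Apply vowel deletion: basuaskh → basaskh.
Nasal assimilation: no change.

basaskh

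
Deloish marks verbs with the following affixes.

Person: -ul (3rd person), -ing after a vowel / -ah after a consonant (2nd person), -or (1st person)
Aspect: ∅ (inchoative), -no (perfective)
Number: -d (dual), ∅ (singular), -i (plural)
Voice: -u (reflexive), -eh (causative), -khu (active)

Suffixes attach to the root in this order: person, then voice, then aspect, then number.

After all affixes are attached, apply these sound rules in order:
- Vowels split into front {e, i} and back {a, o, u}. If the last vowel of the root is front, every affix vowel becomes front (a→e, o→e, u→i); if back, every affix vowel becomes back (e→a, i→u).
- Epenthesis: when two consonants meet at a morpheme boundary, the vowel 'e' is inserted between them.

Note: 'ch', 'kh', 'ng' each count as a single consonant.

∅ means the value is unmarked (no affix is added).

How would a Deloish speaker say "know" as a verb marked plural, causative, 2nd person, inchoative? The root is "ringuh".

Attach person 2nd person -ah (after consonant 'h') → ringuhah.
Attach voice causative -eh → ringuhaheh.
aspect = inchoative: zero marking, form stays ringuhaheh.
Attach number plural -i → ringuhahehi.
Apply vowel harmony: ringuhahehi → ringuhahahu.
Epenthesis: no change.

ringuhahahu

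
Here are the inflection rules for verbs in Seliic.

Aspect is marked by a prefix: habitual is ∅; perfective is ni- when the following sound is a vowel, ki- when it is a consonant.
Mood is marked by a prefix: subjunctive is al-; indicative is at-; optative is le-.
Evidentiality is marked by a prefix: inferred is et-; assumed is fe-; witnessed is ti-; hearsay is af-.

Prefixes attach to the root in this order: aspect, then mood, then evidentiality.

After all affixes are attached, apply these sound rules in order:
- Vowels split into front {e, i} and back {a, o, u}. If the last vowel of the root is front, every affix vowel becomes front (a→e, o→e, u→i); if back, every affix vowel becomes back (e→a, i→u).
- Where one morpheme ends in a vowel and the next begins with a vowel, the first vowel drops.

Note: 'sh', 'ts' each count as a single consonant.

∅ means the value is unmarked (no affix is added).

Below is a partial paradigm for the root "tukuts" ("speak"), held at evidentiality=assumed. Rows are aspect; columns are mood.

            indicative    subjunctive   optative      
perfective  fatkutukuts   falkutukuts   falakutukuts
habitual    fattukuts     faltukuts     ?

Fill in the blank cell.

aspect = habitual: zero marking, form stays tukuts.
Attach mood optative le- → letukuts.
Attach evidentiality assumed fe- → feletukuts.
Apply vowel harmony: feletukuts → falatukuts.
Vowel deletion: no change.

falatukuts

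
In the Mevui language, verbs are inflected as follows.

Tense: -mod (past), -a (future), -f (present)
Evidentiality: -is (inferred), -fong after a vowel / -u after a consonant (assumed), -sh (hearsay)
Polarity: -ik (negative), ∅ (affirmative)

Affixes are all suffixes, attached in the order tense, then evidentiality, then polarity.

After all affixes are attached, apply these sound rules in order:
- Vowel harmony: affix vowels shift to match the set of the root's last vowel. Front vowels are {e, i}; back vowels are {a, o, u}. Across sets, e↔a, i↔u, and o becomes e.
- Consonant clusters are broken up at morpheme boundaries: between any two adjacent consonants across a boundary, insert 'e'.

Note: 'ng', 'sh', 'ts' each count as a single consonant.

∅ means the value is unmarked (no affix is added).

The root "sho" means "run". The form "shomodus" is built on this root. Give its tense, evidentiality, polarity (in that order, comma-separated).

Segment: sho-mod-is.
tense: -mod → past.
evidentiality: -is → inferred.
polarity: ∅ → affirmative.

past, inferred, affirmative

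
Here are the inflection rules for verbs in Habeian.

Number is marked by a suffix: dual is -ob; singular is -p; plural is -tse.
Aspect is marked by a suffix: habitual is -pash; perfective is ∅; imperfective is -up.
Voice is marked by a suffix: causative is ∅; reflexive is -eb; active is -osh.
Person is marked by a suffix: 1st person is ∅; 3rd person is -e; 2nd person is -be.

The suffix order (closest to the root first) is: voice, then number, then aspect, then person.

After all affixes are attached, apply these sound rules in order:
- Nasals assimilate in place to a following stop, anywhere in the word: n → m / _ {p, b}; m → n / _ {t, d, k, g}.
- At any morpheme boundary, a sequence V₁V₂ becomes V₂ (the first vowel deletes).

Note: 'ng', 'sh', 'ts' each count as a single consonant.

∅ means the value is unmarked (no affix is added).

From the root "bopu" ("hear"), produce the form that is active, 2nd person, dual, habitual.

Attach voice active -osh → bopuosh.
Attach number dual -ob → bopuoshob.
Attach aspect habitual -pash → bopuoshobpash.
Attach person 2nd person -be → bopuoshobpashbe.
Nasal assimilation: no change.
Apply vowel deletion: bopuoshobpashbe → boposhobpashbe.

boposhobpashbe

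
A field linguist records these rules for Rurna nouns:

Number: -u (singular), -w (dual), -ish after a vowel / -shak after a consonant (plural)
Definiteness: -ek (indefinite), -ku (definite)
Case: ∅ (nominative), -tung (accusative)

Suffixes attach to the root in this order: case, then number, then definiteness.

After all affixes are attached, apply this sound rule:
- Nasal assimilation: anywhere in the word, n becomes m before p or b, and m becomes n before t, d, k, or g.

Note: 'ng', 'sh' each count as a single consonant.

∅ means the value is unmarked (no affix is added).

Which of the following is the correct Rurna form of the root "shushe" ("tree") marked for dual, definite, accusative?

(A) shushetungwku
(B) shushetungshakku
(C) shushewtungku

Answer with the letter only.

Attach case accusative -tung → shushetung.
Attach number dual -w → shushetungw.
Attach definiteness definite -ku → shushetungwku.
Nasal assimilation: no change.
So the correct form is shushetungwku, option (A).
(B) shushetungshakku is wrong: it uses plural instead of dual for number.
(C) shushewtungku is wrong: it has the affixes in the wrong order.

A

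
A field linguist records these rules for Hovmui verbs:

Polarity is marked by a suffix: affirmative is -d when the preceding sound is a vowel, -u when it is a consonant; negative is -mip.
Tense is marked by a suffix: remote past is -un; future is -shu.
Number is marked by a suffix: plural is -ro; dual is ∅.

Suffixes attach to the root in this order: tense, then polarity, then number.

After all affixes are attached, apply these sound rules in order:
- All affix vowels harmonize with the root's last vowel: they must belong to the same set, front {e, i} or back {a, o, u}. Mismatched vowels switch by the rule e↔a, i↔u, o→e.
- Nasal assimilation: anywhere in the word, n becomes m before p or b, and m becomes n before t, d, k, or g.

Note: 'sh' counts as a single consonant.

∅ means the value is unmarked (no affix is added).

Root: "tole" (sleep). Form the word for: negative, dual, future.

toleshimip

Attach tense future -shu → toleshu.
Attach polarity negative -mip → toleshumip.
number = dual: zero marking, form stays toleshumip.
Apply vowel harmony: toleshumip → toleshimip.
Nasal assimilation: no change.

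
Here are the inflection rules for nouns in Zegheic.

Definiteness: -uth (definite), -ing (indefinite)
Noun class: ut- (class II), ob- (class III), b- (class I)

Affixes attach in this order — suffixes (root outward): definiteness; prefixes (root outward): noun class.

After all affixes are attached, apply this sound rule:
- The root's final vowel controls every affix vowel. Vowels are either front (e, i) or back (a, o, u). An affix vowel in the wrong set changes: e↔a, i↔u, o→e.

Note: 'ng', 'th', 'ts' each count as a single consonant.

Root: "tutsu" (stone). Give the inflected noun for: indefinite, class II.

Attach definiteness indefinite -ing → tutsuing.
Attach noun class class II ut- → uttutsuing.
Apply vowel harmony: uttutsuing → uttutsuung.

uttutsuung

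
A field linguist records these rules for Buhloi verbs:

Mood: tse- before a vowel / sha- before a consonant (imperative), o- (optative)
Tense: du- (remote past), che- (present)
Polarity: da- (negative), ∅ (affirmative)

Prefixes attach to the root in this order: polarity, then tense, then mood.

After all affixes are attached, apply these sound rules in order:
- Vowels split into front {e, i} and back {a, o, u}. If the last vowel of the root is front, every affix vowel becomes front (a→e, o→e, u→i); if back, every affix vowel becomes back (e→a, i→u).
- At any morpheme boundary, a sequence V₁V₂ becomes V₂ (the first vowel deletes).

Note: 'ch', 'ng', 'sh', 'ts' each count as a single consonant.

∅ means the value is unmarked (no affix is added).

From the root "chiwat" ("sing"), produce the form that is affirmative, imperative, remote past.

shaduchiwat

polarity = affirmative: zero marking, form stays chiwat.
Attach tense remote past du- → duchiwat.
Attach mood imperative sha- (before consonant 'd') → shaduchiwat.
Vowel harmony: no change.
Vowel deletion: no change.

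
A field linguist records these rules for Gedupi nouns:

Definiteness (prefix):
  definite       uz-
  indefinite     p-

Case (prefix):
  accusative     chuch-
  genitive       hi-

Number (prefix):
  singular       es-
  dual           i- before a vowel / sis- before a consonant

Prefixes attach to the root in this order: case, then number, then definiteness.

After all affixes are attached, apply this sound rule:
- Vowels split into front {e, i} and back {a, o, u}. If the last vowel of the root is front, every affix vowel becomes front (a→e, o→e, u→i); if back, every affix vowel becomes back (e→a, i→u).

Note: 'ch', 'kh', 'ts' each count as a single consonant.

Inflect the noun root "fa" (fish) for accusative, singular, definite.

uzaschuchfa

Attach case accusative chuch- → chuchfa.
Attach number singular es- → eschuchfa.
Attach definiteness definite uz- → uzeschuchfa.
Apply vowel harmony: uzeschuchfa → uzaschuchfa.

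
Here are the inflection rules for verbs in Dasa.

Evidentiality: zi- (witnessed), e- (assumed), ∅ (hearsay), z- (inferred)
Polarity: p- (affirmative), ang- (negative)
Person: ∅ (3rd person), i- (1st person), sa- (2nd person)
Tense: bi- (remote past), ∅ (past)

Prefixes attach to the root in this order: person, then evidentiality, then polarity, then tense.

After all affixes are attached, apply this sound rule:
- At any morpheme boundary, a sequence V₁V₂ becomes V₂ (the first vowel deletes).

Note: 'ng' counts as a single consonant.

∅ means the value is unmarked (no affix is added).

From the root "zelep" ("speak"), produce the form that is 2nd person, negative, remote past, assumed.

bangesazelep

Attach person 2nd person sa- → sazelep.
Attach evidentiality assumed e- → esazelep.
Attach polarity negative ang- → angesazelep.
Attach tense remote past bi- → biangesazelep.
Apply vowel deletion: biangesazelep → bangesazelep.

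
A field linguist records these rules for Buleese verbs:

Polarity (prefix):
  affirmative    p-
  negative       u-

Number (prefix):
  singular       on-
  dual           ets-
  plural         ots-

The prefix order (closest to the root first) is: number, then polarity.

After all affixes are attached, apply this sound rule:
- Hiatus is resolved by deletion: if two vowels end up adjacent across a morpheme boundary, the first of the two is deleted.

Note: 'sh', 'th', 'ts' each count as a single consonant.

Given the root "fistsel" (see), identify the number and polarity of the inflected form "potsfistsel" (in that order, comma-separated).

plural, affirmative

Segment: p-ots-fistsel.
number: ots- → plural.
polarity: p- → affirmative.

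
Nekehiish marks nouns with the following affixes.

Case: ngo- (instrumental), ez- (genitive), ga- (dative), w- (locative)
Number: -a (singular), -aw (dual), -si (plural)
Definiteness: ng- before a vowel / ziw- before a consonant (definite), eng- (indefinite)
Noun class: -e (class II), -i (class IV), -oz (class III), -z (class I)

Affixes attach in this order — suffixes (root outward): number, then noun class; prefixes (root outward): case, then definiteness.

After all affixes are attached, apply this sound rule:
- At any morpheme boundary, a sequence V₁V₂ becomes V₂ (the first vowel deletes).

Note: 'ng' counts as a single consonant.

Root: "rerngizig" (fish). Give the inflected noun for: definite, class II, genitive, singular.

Attach number singular -a → rerngiziga.
Attach case genitive ez- → ezrerngiziga.
Attach noun class class II -e → ezrerngizigae.
Attach definiteness definite ng- (before vowel 'e') → ngezrerngizigae.
Apply vowel deletion: ngezrerngizigae → ngezrerngizige.

ngezrerngizige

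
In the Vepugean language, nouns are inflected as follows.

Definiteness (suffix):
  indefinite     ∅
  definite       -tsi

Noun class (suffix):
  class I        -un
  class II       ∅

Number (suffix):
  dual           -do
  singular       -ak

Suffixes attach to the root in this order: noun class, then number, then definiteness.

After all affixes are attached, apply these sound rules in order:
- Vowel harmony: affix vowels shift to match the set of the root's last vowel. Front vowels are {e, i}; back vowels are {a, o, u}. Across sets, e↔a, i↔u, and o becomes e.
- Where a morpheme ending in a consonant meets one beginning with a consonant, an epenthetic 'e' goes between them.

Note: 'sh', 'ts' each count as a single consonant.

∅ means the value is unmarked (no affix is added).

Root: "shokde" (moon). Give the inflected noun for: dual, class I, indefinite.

shokdeinede

Attach noun class class I -un → shokdeun.
Attach number dual -do → shokdeundo.
definiteness = indefinite: zero marking, form stays shokdeundo.
Apply vowel harmony: shokdeundo → shokdeinde.
Apply epenthesis: shokdeinde → shokdeinede.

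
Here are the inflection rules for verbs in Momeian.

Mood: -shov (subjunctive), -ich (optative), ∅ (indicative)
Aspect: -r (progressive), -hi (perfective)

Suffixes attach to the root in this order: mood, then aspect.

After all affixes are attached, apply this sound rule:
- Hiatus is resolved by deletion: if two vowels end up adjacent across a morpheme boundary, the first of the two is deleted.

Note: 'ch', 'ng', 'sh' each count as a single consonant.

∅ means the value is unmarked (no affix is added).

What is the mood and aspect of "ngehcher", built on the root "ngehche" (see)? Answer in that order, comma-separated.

indicative, progressive

Segment: ngehche-r.
mood: ∅ → indicative.
aspect: -r → progressive.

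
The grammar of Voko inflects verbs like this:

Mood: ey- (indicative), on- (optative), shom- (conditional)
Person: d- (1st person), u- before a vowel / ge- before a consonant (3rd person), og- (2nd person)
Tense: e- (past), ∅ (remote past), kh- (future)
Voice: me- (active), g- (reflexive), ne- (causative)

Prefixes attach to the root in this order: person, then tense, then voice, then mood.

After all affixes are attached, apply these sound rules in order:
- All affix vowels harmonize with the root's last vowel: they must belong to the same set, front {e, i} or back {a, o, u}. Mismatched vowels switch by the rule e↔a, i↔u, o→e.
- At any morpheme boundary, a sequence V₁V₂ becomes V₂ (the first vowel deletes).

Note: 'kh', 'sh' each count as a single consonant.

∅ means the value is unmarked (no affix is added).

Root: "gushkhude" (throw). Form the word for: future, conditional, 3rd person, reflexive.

shemgkhgegushkhude

Attach person 3rd person ge- (before consonant 'g') → gegushkhude.
Attach tense future kh- → khgegushkhude.
Attach voice reflexive g- → gkhgegushkhude.
Attach mood conditional shom- → shomgkhgegushkhude.
Apply vowel harmony: shomgkhgegushkhude → shemgkhgegushkhude.
Vowel deletion: no change.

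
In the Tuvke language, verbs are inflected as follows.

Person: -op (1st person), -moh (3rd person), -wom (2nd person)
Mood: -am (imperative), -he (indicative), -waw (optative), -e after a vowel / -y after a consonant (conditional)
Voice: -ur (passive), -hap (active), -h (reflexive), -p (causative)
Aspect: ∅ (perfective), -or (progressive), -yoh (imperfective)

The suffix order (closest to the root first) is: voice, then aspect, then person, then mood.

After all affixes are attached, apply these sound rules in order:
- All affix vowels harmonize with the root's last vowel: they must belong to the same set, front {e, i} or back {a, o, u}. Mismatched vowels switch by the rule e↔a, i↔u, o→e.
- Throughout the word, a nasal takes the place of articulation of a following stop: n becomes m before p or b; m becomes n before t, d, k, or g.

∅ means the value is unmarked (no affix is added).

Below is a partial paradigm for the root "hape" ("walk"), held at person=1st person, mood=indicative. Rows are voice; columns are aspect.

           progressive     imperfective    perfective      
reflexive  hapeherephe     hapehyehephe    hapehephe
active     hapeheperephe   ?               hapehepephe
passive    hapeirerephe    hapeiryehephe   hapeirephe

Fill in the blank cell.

hapehepyehephe

Attach voice active -hap → hapehap.
Attach aspect imperfective -yoh → hapehapyoh.
Attach person 1st person -op → hapehapyohop.
Attach mood indicative -he → hapehapyohophe.
Apply vowel harmony: hapehapyohophe → hapehepyehephe.
Nasal assimilation: no change.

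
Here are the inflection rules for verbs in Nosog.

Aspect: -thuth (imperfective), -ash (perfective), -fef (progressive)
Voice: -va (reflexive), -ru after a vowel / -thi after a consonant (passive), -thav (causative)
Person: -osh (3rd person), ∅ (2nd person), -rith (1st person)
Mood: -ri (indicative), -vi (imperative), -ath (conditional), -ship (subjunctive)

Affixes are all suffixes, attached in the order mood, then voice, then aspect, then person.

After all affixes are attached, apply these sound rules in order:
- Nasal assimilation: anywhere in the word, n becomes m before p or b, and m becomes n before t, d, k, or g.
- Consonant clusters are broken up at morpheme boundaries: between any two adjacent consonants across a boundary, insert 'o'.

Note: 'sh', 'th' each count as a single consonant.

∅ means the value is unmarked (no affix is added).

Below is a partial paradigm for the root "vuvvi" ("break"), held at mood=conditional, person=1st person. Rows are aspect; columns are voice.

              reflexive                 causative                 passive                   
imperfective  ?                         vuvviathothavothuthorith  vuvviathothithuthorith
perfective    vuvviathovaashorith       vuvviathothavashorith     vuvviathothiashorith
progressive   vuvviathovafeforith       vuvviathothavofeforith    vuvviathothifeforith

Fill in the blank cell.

Attach mood conditional -ath → vuvviath.
Attach voice reflexive -va → vuvviathva.
Attach aspect imperfective -thuth → vuvviathvathuth.
Attach person 1st person -rith → vuvviathvathuthrith.
Nasal assimilation: no change.
Apply epenthesis: vuvviathvathuthrith → vuvviathovathuthorith.

vuvviathovathuthorith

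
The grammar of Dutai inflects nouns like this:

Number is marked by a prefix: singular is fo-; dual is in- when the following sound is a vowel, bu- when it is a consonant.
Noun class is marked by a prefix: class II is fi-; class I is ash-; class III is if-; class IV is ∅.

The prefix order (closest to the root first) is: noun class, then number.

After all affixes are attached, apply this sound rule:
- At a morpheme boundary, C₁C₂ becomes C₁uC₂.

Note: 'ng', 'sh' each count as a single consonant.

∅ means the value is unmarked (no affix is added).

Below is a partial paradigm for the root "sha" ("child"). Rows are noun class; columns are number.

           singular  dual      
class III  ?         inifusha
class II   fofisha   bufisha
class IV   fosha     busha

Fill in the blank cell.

foifusha

Attach noun class class III if- → ifsha.
Attach number singular fo- → foifsha.
Apply epenthesis: foifsha → foifusha.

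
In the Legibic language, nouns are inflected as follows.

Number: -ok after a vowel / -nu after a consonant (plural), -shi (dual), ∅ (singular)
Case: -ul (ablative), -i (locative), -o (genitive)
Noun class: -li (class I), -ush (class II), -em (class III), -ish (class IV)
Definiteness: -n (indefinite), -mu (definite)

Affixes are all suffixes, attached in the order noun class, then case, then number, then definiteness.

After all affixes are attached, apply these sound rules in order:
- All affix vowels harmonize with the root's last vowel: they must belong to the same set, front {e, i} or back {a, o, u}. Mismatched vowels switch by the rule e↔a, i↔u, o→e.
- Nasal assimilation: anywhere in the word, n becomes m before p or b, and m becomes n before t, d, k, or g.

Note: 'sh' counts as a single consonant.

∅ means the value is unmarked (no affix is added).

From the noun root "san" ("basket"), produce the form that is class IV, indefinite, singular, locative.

Attach noun class class IV -ish → sanish.
Attach case locative -i → sanishi.
number = singular: zero marking, form stays sanishi.
Attach definiteness indefinite -n → sanishin.
Apply vowel harmony: sanishin → sanushun.
Nasal assimilation: no change.

sanushun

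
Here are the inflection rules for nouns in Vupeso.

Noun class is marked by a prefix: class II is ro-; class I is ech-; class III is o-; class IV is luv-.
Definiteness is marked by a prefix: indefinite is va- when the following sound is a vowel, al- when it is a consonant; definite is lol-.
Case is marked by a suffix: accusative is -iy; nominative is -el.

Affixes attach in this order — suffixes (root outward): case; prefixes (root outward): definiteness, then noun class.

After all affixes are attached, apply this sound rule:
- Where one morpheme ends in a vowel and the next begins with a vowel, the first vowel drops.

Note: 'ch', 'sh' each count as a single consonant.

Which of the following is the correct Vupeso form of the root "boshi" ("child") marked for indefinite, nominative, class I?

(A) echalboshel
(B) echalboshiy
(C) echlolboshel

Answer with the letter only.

A

Attach definiteness indefinite al- (before consonant 'b') → alboshi.
Attach case nominative -el → alboshiel.
Attach noun class class I ech- → echalboshiel.
Apply vowel deletion: echalboshiel → echalboshel.
So the correct form is echalboshel, option (A).
(C) echlolboshel is wrong: it uses definite instead of indefinite for definiteness.
(B) echalboshiy is wrong: it uses accusative instead of nominative for case.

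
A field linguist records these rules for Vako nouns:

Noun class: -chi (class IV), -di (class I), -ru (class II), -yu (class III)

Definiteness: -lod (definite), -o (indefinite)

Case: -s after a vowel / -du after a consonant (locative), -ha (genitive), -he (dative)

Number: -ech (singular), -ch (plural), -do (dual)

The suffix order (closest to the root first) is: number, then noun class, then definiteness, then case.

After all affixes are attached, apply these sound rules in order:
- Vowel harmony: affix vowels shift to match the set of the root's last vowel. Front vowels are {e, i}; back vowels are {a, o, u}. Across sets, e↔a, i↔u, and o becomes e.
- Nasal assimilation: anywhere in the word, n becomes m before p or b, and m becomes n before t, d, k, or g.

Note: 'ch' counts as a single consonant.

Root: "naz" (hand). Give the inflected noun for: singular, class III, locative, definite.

nazachyuloddu

Attach number singular -ech → nazech.
Attach noun class class III -yu → nazechyu.
Attach definiteness definite -lod → nazechyulod.
Attach case locative -du (after consonant 'd') → nazechyuloddu.
Apply vowel harmony: nazechyuloddu → nazachyuloddu.
Nasal assimilation: no change.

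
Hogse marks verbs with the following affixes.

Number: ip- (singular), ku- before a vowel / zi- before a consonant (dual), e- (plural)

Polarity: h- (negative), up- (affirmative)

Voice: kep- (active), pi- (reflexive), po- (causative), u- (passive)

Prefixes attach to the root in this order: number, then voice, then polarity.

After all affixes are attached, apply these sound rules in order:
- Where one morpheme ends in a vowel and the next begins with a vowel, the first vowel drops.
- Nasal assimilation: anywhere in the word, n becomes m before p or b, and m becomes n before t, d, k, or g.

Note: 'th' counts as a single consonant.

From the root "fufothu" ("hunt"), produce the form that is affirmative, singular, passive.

upipfufothu

Attach number singular ip- → ipfufothu.
Attach voice passive u- → uipfufothu.
Attach polarity affirmative up- → upuipfufothu.
Apply vowel deletion: upuipfufothu → upipfufothu.
Nasal assimilation: no change.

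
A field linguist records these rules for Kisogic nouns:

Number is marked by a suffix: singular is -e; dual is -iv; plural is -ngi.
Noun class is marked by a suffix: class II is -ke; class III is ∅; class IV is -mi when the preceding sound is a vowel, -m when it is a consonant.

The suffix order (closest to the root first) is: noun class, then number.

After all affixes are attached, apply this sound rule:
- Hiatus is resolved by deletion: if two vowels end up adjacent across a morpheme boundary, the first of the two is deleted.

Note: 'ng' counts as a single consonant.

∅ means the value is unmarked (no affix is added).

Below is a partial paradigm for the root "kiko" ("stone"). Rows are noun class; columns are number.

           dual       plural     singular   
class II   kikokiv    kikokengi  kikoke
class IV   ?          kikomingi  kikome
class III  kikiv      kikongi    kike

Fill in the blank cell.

Attach noun class class IV -mi (after vowel 'o') → kikomi.
Attach number dual -iv → kikomiiv.
Apply vowel deletion: kikomiiv → kikomiv.

kikomiv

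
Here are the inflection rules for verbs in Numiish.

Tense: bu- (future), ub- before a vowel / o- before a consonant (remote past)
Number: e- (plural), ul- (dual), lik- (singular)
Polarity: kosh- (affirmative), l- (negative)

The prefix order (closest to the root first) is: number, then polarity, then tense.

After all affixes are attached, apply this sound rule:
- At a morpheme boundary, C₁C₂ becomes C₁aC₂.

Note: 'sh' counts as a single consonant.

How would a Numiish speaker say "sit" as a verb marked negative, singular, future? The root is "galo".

bulalikagalo

Attach number singular lik- → likgalo.
Attach polarity negative l- → llikgalo.
Attach tense future bu- → bullikgalo.
Apply epenthesis: bullikgalo → bulalikagalo.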